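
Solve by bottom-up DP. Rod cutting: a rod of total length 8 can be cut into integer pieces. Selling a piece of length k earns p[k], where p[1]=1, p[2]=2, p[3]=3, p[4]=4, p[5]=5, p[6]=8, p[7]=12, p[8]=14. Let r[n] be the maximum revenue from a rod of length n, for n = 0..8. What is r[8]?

   n    0    1    2    3    4    5    6    7    8
r[n]    0    1    2    3    4    5    8   12   14

14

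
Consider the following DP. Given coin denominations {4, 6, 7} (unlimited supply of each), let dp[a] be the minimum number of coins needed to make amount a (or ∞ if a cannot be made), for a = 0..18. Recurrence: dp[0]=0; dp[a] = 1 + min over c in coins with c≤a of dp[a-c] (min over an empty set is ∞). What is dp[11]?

 a  0  1  2  3  4  5  6  7  8  9 10 11 12 13 14 15 16 17 18
dp  0  -  -  -  1  -  1  1  2  -  2  2  2  2  2  3  3  3  3
(- denotes ∞ / unreachable)

2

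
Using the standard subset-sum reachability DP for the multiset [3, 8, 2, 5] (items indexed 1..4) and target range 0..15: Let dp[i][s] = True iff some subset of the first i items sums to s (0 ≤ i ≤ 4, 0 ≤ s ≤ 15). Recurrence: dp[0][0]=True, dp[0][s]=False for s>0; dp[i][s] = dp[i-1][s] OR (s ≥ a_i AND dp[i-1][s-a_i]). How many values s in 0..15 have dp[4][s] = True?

i\s   0   1   2   3   4   5   6   7   8   9  10  11  12  13  14  15
  0   T   F   F   F   F   F   F   F   F   F   F   F   F   F   F   F
  1   T   F   F   T   F   F   F   F   F   F   F   F   F   F   F   F
  2   T   F   F   T   F   F   F   F   T   F   F   T   F   F   F   F
  3   T   F   T   T   F   T   F   F   T   F   T   T   F   T   F   F
  4   T   F   T   T   F   T   F   T   T   F   T   T   F   T   F   T

10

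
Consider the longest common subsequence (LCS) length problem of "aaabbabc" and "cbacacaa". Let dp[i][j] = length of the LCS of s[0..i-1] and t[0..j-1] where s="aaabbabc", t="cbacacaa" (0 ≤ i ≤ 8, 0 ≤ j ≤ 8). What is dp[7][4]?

2

   ''  c  b  a  c  a  c  a  a
''  0  0  0  0  0  0  0  0  0
 a  0  0  0  1  1  1  1  1  1
 a  0  0  0  1  1  2  2  2  2
 a  0  0  0  1  1  2  2  3  3
 b  0  0  1  1  1  2  2  3  3
 b  0  0  1  1  1  2  2  3  3
 a  0  0  1  2  2  2  2  3  4
 b  0  0  1  2  2  2  2  3  4
 c  0  1  1  2  3  3  3  3  4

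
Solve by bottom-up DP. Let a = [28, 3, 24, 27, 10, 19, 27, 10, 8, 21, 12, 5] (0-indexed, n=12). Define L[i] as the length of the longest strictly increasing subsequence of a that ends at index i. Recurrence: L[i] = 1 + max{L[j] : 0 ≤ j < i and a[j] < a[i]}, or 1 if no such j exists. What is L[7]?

2

   i    0    1    2    3    4    5    6    7    8    9   10   11
a[i]   28    3   24   27   10   19   27   10    8   21   12    5
L[i]    1    1    2    3    2    3    4    2    2    4    3    2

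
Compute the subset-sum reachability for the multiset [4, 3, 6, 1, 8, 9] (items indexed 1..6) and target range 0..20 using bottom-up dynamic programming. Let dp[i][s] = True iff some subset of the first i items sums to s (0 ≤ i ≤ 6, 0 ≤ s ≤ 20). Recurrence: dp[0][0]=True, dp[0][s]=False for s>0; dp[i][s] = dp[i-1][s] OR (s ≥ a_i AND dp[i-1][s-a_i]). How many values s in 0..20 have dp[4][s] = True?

i\s   0   1   2   3   4   5   6   7   8   9  10  11  12  13  14  15  16  17  18  19  20
  0   T   F   F   F   F   F   F   F   F   F   F   F   F   F   F   F   F   F   F   F   F
  1   T   F   F   F   T   F   F   F   F   F   F   F   F   F   F   F   F   F   F   F   F
  2   T   F   F   T   T   F   F   T   F   F   F   F   F   F   F   F   F   F   F   F   F
  3   T   F   F   T   T   F   T   T   F   T   T   F   F   T   F   F   F   F   F   F   F
  4   T   T   F   T   T   T   T   T   T   T   T   T   F   T   T   F   F   F   F   F   F
  5   T   T   F   T   T   T   T   T   T   T   T   T   T   T   T   T   T   T   T   T   F
  6   T   T   F   T   T   T   T   T   T   T   T   T   T   T   T   T   T   T   T   T   T

13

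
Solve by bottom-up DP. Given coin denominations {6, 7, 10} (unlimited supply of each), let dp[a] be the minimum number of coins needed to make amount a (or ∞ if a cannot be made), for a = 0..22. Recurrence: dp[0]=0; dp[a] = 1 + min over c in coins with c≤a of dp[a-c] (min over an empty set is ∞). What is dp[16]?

2

 a  0  1  2  3  4  5  6  7  8  9 10 11 12 13 14 15 16 17 18 19 20 21 22
dp  0  -  -  -  -  -  1  1  -  -  1  -  2  2  2  -  2  2  3  3  2  3  3
(- denotes ∞ / unreachable)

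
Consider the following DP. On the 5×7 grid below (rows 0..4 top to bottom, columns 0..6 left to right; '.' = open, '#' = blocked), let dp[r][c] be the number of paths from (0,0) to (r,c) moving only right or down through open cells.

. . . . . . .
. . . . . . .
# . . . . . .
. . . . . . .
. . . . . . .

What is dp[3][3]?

16

r\c   0   1   2   3   4   5   6
  0   1   1   1   1   1   1   1
  1   1   2   3   4   5   6   7
  2   0   2   5   9  14  20  27
  3   0   2   7  16  30  50  77
  4   0   2   9  25  55 105 182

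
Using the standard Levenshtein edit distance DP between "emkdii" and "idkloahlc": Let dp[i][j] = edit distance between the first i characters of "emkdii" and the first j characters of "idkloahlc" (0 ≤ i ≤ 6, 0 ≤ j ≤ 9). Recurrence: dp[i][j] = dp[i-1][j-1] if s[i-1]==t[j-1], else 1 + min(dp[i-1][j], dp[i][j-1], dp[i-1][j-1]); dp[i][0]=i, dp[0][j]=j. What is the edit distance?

8

   ''  i  d  k  l  o  a  h  l  c
''  0  1  2  3  4  5  6  7  8  9
 e  1  1  2  3  4  5  6  7  8  9
 m  2  2  2  3  4  5  6  7  8  9
 k  3  3  3  2  3  4  5  6  7  8
 d  4  4  3  3  3  4  5  6  7  8
 i  5  4  4  4  4  4  5  6  7  8
 i  6  5  5  5  5  5  5  6  7  8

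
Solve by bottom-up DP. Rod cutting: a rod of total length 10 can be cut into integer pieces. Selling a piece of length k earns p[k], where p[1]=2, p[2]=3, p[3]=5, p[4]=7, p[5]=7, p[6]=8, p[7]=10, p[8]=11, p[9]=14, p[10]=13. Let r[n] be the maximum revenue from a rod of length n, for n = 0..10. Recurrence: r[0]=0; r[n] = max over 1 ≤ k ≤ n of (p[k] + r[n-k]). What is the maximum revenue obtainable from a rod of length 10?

   n    0    1    2    3    4    5    6    7    8    9   10
r[n]    0    2    4    6    8   10   12   14   16   18   20

20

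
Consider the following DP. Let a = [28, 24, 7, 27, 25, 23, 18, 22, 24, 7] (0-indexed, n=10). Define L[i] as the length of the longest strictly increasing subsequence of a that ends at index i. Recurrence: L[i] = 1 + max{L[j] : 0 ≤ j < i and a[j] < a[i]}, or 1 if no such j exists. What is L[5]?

2

   i    0    1    2    3    4    5    6    7    8    9
a[i]   28   24    7   27   25   23   18   22   24    7
L[i]    1    1    1    2    2    2    2    3    4    1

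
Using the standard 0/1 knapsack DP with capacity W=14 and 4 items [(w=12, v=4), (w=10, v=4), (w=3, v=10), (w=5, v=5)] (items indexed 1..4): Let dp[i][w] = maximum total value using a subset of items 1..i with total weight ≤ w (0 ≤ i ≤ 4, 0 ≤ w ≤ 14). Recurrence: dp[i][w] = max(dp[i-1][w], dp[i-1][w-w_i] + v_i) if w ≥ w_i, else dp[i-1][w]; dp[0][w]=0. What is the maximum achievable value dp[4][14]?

15

i\w   0   1   2   3   4   5   6   7   8   9  10  11  12  13  14
  0   0   0   0   0   0   0   0   0   0   0   0   0   0   0   0
  1   0   0   0   0   0   0   0   0   0   0   0   0   4   4   4
  2   0   0   0   0   0   0   0   0   0   0   4   4   4   4   4
  3   0   0   0  10  10  10  10  10  10  10  10  10  10  14  14
  4   0   0   0  10  10  10  10  10  15  15  15  15  15  15  15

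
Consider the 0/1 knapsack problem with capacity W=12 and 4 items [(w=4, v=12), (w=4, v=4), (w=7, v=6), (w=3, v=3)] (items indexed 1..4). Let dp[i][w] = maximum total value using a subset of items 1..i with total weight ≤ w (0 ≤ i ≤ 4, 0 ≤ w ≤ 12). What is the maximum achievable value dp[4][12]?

19

i\w   0   1   2   3   4   5   6   7   8   9  10  11  12
  0   0   0   0   0   0   0   0   0   0   0   0   0   0
  1   0   0   0   0  12  12  12  12  12  12  12  12  12
  2   0   0   0   0  12  12  12  12  16  16  16  16  16
  3   0   0   0   0  12  12  12  12  16  16  16  18  18
  4   0   0   0   3  12  12  12  15  16  16  16  19  19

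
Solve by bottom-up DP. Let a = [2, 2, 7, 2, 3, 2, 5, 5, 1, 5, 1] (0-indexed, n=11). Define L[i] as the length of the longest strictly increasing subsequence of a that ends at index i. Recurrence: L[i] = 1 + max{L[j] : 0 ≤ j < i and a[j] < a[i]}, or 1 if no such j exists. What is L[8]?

1

   i    0    1    2    3    4    5    6    7    8    9   10
a[i]    2    2    7    2    3    2    5    5    1    5    1
L[i]    1    1    2    1    2    1    3    3    1    3    1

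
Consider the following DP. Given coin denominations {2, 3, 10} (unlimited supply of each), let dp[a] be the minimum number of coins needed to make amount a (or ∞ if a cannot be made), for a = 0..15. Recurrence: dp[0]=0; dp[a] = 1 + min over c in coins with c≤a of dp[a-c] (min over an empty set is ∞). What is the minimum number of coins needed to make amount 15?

 a  0  1  2  3  4  5  6  7  8  9 10 11 12 13 14 15
dp  0  -  1  1  2  2  2  3  3  3  1  4  2  2  3  3
(- denotes ∞ / unreachable)

3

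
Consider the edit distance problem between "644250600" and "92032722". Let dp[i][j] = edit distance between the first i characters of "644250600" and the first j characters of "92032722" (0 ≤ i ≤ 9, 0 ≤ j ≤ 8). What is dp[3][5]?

   ''  9  2  0  3  2  7  2  2
''  0  1  2  3  4  5  6  7  8
 6  1  1  2  3  4  5  6  7  8
 4  2  2  2  3  4  5  6  7  8
 4  3  3  3  3  4  5  6  7  8
 2  4  4  3  4  4  4  5  6  7
 5  5  5  4  4  5  5  5  6  7
 0  6  6  5  4  5  6  6  6  7
 6  7  7  6  5  5  6  7  7  7
 0  8  8  7  6  6  6  7  8  8
 0  9  9  8  7  7  7  7  8  9

5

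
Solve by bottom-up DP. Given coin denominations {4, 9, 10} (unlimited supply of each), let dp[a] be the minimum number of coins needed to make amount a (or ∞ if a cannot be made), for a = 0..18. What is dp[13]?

2

 a  0  1  2  3  4  5  6  7  8  9 10 11 12 13 14 15 16 17 18
dp  0  -  -  -  1  -  -  -  2  1  1  -  3  2  2  -  4  3  2
(- denotes ∞ / unreachable)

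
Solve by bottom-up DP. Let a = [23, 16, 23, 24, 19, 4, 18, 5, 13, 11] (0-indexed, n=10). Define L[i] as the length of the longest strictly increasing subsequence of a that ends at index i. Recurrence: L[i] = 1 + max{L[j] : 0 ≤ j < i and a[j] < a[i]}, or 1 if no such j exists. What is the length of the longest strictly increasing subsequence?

3

   i    0    1    2    3    4    5    6    7    8    9
a[i]   23   16   23   24   19    4   18    5   13   11
L[i]    1    1    2    3    2    1    2    2    3    3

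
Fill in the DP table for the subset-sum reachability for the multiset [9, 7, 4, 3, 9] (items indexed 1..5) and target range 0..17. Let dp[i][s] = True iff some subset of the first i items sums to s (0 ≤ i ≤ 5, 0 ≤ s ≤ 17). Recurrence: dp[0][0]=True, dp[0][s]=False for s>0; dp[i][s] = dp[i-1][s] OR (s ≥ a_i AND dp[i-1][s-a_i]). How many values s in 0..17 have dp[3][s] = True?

7

i\s   0   1   2   3   4   5   6   7   8   9  10  11  12  13  14  15  16  17
  0   T   F   F   F   F   F   F   F   F   F   F   F   F   F   F   F   F   F
  1   T   F   F   F   F   F   F   F   F   T   F   F   F   F   F   F   F   F
  2   T   F   F   F   F   F   F   T   F   T   F   F   F   F   F   F   T   F
  3   T   F   F   F   T   F   F   T   F   T   F   T   F   T   F   F   T   F
  4   T   F   F   T   T   F   F   T   F   T   T   T   T   T   T   F   T   F
  5   T   F   F   T   T   F   F   T   F   T   T   T   T   T   T   F   T   F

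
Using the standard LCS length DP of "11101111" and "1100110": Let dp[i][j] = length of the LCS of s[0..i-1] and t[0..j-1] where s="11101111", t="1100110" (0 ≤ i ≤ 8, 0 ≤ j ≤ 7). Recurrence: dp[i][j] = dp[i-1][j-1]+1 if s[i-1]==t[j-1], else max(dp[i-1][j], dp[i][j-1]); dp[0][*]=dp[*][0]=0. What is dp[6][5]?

4

   ''  1  1  0  0  1  1  0
''  0  0  0  0  0  0  0  0
 1  0  1  1  1  1  1  1  1
 1  0  1  2  2  2  2  2  2
 1  0  1  2  2  2  3  3  3
 0  0  1  2  3  3  3  3  4
 1  0  1  2  3  3  4  4  4
 1  0  1  2  3  3  4  5  5
 1  0  1  2  3  3  4  5  5
 1  0  1  2  3  3  4  5  5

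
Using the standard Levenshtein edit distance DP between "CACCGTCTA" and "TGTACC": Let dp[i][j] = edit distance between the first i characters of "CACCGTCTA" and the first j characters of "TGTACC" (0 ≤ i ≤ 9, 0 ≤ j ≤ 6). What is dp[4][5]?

   ''  T  G  T  A  C  C
''  0  1  2  3  4  5  6
 C  1  1  2  3  4  4  5
 A  2  2  2  3  3  4  5
 C  3  3  3  3  4  3  4
 C  4  4  4  4  4  4  3
 G  5  5  4  5  5  5  4
 T  6  5  5  4  5  6  5
 C  7  6  6  5  5  5  6
 T  8  7  7  6  6  6  6
 A  9  8  8  7  6  7  7

4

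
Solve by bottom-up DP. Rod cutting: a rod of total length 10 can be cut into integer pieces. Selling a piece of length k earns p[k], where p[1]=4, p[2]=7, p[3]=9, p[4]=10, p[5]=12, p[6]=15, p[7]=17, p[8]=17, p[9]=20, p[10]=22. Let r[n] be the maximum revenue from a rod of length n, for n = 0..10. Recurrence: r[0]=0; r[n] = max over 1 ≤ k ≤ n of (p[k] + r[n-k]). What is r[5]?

   n    0    1    2    3    4    5    6    7    8    9   10
r[n]    0    4    8   12   16   20   24   28   32   36   40

20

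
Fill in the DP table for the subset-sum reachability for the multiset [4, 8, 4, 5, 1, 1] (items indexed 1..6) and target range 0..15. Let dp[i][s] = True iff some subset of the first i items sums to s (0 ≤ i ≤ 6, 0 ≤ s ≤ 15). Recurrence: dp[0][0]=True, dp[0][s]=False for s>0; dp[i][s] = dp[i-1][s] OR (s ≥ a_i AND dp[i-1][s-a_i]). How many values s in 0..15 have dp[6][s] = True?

15

i\s   0   1   2   3   4   5   6   7   8   9  10  11  12  13  14  15
  0   T   F   F   F   F   F   F   F   F   F   F   F   F   F   F   F
  1   T   F   F   F   T   F   F   F   F   F   F   F   F   F   F   F
  2   T   F   F   F   T   F   F   F   T   F   F   F   T   F   F   F
  3   T   F   F   F   T   F   F   F   T   F   F   F   T   F   F   F
  4   T   F   F   F   T   T   F   F   T   T   F   F   T   T   F   F
  5   T   T   F   F   T   T   T   F   T   T   T   F   T   T   T   F
  6   T   T   T   F   T   T   T   T   T   T   T   T   T   T   T   T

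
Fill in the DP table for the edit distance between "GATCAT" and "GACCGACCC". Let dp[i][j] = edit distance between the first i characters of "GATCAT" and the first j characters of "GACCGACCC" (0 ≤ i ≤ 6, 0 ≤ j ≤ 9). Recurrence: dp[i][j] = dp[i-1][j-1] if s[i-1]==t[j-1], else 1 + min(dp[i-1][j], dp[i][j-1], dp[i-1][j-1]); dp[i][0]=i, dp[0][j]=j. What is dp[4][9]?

   ''  G  A  C  C  G  A  C  C  C
''  0  1  2  3  4  5  6  7  8  9
 G  1  0  1  2  3  4  5  6  7  8
 A  2  1  0  1  2  3  4  5  6  7
 T  3  2  1  1  2  3  4  5  6  7
 C  4  3  2  1  1  2  3  4  5  6
 A  5  4  3  2  2  2  2  3  4  5
 T  6  5  4  3  3  3  3  3  4  5

6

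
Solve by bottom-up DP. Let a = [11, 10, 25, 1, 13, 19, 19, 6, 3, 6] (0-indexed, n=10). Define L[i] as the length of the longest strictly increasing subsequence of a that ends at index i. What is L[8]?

   i    0    1    2    3    4    5    6    7    8    9
a[i]   11   10   25    1   13   19   19    6    3    6
L[i]    1    1    2    1    2    3    3    2    2    3

2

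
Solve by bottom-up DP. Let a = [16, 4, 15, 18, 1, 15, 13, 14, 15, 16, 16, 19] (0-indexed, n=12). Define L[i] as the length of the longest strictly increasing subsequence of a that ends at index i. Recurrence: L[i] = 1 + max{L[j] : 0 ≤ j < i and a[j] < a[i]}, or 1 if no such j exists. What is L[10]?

5

   i    0    1    2    3    4    5    6    7    8    9   10   11
a[i]   16    4   15   18    1   15   13   14   15   16   16   19
L[i]    1    1    2    3    1    2    2    3    4    5    5    6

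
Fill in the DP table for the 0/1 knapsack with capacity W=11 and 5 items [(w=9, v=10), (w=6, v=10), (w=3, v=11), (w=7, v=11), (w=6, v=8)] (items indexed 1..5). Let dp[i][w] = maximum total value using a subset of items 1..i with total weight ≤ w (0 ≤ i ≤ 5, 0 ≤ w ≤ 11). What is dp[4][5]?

11

i\w   0   1   2   3   4   5   6   7   8   9  10  11
  0   0   0   0   0   0   0   0   0   0   0   0   0
  1   0   0   0   0   0   0   0   0   0  10  10  10
  2   0   0   0   0   0   0  10  10  10  10  10  10
  3   0   0   0  11  11  11  11  11  11  21  21  21
  4   0   0   0  11  11  11  11  11  11  21  22  22
  5   0   0   0  11  11  11  11  11  11  21  22  22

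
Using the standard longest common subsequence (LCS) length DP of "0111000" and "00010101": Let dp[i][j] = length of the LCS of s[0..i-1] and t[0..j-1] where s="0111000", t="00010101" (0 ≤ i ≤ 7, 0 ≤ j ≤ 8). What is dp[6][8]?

   ''  0  0  0  1  0  1  0  1
''  0  0  0  0  0  0  0  0  0
 0  0  1  1  1  1  1  1  1  1
 1  0  1  1  1  2  2  2  2  2
 1  0  1  1  1  2  2  3  3  3
 1  0  1  1  1  2  2  3  3  4
 0  0  1  2  2  2  3  3  4  4
 0  0  1  2  3  3  3  3  4  4
 0  0  1  2  3  3  4  4  4  4

4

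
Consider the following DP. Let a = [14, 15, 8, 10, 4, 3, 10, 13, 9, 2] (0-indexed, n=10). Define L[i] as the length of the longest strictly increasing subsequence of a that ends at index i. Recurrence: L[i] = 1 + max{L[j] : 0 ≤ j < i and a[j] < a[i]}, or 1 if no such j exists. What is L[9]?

   i    0    1    2    3    4    5    6    7    8    9
a[i]   14   15    8   10    4    3   10   13    9    2
L[i]    1    2    1    2    1    1    2    3    2    1

1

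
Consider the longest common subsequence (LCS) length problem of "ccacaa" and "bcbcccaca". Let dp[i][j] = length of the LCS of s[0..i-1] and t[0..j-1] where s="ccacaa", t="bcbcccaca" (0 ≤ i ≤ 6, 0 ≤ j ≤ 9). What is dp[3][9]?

3

   ''  b  c  b  c  c  c  a  c  a
''  0  0  0  0  0  0  0  0  0  0
 c  0  0  1  1  1  1  1  1  1  1
 c  0  0  1  1  2  2  2  2  2  2
 a  0  0  1  1  2  2  2  3  3  3
 c  0  0  1  1  2  3  3  3  4  4
 a  0  0  1  1  2  3  3  4  4  5
 a  0  0  1  1  2  3  3  4  4  5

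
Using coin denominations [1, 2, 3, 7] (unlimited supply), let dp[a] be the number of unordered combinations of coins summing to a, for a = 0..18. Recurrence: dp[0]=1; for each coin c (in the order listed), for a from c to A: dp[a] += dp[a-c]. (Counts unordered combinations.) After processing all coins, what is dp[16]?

after  coin     0     1     2     3     4     5     6     7     8     9    10    11    12    13    14    15    16    17    18
          1     1     1     1     1     1     1     1     1     1     1     1     1     1     1     1     1     1     1     1
          2     1     1     2     2     3     3     4     4     5     5     6     6     7     7     8     8     9     9    10
          3     1     1     2     3     4     5     7     8    10    12    14    16    19    21    24    27    30    33    37
          7     1     1     2     3     4     5     7     9    11    14    17    20    24    28    33    38    44    50    57

44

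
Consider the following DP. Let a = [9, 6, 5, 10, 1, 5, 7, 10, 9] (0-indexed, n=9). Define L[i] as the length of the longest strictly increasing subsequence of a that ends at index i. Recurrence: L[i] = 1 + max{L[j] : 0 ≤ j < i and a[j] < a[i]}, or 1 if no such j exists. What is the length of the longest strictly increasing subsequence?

   i    0    1    2    3    4    5    6    7    8
a[i]    9    6    5   10    1    5    7   10    9
L[i]    1    1    1    2    1    2    3    4    4

4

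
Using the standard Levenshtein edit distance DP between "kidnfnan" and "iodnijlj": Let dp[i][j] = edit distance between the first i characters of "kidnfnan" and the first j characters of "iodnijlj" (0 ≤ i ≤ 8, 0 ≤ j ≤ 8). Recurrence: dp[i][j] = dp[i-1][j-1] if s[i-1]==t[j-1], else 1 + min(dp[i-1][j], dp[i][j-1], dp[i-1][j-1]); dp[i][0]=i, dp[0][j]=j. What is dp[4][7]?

5

   ''  i  o  d  n  i  j  l  j
''  0  1  2  3  4  5  6  7  8
 k  1  1  2  3  4  5  6  7  8
 i  2  1  2  3  4  4  5  6  7
 d  3  2  2  2  3  4  5  6  7
 n  4  3  3  3  2  3  4  5  6
 f  5  4  4  4  3  3  4  5  6
 n  6  5  5  5  4  4  4  5  6
 a  7  6  6  6  5  5  5  5  6
 n  8  7  7  7  6  6  6  6  6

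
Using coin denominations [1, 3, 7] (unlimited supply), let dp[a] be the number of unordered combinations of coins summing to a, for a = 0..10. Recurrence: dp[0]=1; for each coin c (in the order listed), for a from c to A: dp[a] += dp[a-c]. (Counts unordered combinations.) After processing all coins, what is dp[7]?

4

after  coin     0     1     2     3     4     5     6     7     8     9    10
          1     1     1     1     1     1     1     1     1     1     1     1
          3     1     1     1     2     2     2     3     3     3     4     4
          7     1     1     1     2     2     2     3     4     4     5     6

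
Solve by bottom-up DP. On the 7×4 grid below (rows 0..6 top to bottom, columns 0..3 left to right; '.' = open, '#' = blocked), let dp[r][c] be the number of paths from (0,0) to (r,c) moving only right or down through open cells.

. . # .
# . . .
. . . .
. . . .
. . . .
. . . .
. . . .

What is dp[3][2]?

r\c   0   1   2   3
  0   1   1   0   0
  1   0   1   1   1
  2   0   1   2   3
  3   0   1   3   6
  4   0   1   4  10
  5   0   1   5  15
  6   0   1   6  21

3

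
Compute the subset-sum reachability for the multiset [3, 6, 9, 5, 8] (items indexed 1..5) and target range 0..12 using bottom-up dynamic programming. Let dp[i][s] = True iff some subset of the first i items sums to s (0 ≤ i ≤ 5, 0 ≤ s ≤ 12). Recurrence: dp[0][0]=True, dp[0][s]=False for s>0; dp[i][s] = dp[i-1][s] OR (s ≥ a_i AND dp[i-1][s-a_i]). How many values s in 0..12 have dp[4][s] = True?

8

i\s   0   1   2   3   4   5   6   7   8   9  10  11  12
  0   T   F   F   F   F   F   F   F   F   F   F   F   F
  1   T   F   F   T   F   F   F   F   F   F   F   F   F
  2   T   F   F   T   F   F   T   F   F   T   F   F   F
  3   T   F   F   T   F   F   T   F   F   T   F   F   T
  4   T   F   F   T   F   T   T   F   T   T   F   T   T
  5   T   F   F   T   F   T   T   F   T   T   F   T   T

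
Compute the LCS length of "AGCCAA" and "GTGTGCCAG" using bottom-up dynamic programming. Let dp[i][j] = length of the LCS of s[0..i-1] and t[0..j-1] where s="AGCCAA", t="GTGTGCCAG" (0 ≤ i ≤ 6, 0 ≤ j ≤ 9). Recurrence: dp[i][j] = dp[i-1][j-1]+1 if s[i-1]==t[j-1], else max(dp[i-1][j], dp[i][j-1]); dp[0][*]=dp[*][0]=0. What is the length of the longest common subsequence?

4

   ''  G  T  G  T  G  C  C  A  G
''  0  0  0  0  0  0  0  0  0  0
 A  0  0  0  0  0  0  0  0  1  1
 G  0  1  1  1  1  1  1  1  1  2
 C  0  1  1  1  1  1  2  2  2  2
 C  0  1  1  1  1  1  2  3  3  3
 A  0  1  1  1  1  1  2  3  4  4
 A  0  1  1  1  1  1  2  3  4  4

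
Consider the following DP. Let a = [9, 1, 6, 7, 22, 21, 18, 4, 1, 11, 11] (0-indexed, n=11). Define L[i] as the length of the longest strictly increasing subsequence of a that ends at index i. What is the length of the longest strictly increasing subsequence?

   i    0    1    2    3    4    5    6    7    8    9   10
a[i]    9    1    6    7   22   21   18    4    1   11   11
L[i]    1    1    2    3    4    4    4    2    1    4    4

4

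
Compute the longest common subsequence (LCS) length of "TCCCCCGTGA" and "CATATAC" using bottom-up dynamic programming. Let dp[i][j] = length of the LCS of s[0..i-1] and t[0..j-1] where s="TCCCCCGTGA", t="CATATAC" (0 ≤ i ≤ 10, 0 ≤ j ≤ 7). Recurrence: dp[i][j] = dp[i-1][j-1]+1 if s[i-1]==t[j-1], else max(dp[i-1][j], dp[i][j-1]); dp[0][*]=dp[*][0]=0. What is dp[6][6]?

1

   ''  C  A  T  A  T  A  C
''  0  0  0  0  0  0  0  0
 T  0  0  0  1  1  1  1  1
 C  0  1  1  1  1  1  1  2
 C  0  1  1  1  1  1  1  2
 C  0  1  1  1  1  1  1  2
 C  0  1  1  1  1  1  1  2
 C  0  1  1  1  1  1  1  2
 G  0  1  1  1  1  1  1  2
 T  0  1  1  2  2  2  2  2
 G  0  1  1  2  2  2  2  2
 A  0  1  2  2  3  3  3  3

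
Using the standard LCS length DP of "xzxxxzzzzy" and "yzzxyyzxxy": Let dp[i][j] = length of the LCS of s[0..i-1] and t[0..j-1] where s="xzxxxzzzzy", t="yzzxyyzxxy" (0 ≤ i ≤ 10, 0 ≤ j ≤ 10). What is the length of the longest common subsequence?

5

   ''  y  z  z  x  y  y  z  x  x  y
''  0  0  0  0  0  0  0  0  0  0  0
 x  0  0  0  0  1  1  1  1  1  1  1
 z  0  0  1  1  1  1  1  2  2  2  2
 x  0  0  1  1  2  2  2  2  3  3  3
 x  0  0  1  1  2  2  2  2  3  4  4
 x  0  0  1  1  2  2  2  2  3  4  4
 z  0  0  1  2  2  2  2  3  3  4  4
 z  0  0  1  2  2  2  2  3  3  4  4
 z  0  0  1  2  2  2  2  3  3  4  4
 z  0  0  1  2  2  2  2  3  3  4  4
 y  0  1  1  2  2  3  3  3  3  4  5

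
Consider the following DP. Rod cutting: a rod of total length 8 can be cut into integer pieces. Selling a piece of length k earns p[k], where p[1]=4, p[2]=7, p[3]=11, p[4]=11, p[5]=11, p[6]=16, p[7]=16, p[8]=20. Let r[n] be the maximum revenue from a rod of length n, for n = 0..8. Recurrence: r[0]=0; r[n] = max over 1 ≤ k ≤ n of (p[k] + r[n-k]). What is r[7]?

28

   n    0    1    2    3    4    5    6    7    8
r[n]    0    4    8   12   16   20   24   28   32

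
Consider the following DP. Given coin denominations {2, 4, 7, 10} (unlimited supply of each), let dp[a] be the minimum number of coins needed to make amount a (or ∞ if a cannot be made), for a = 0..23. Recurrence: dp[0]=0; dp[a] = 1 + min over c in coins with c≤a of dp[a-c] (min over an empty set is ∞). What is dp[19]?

 a  0  1  2  3  4  5  6  7  8  9 10 11 12 13 14 15 16 17 18 19 20 21 22 23
dp  0  -  1  -  1  -  2  1  2  2  1  2  2  3  2  3  3  2  3  3  2  3  3  4
(- denotes ∞ / unreachable)

3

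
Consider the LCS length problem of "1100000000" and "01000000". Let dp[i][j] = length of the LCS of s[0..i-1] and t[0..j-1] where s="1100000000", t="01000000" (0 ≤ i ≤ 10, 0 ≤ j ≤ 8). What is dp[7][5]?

   ''  0  1  0  0  0  0  0  0
''  0  0  0  0  0  0  0  0  0
 1  0  0  1  1  1  1  1  1  1
 1  0  0  1  1  1  1  1  1  1
 0  0  1  1  2  2  2  2  2  2
 0  0  1  1  2  3  3  3  3  3
 0  0  1  1  2  3  4  4  4  4
 0  0  1  1  2  3  4  5  5  5
 0  0  1  1  2  3  4  5  6  6
 0  0  1  1  2  3  4  5  6  7
 0  0  1  1  2  3  4  5  6  7
 0  0  1  1  2  3  4  5  6  7

4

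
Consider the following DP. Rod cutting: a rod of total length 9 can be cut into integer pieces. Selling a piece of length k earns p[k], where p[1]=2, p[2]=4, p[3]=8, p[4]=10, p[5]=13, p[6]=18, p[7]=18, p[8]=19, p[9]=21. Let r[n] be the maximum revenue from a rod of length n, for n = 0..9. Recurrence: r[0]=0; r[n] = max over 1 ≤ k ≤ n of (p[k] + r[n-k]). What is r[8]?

   n    0    1    2    3    4    5    6    7    8    9
r[n]    0    2    4    8   10   13   18   20   22   26

22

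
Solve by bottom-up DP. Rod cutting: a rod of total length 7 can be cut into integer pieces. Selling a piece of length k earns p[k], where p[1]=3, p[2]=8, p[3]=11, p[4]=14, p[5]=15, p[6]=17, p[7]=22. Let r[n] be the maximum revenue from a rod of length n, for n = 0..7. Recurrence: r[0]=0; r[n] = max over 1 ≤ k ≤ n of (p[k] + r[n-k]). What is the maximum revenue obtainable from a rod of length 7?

27

   n    0    1    2    3    4    5    6    7
r[n]    0    3    8   11   16   19   24   27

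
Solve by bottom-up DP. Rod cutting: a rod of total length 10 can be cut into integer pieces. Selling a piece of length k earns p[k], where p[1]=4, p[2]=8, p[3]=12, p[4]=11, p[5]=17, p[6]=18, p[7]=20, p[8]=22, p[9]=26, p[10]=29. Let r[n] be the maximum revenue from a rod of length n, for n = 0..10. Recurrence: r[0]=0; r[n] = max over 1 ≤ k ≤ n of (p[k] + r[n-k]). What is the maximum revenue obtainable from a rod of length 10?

   n    0    1    2    3    4    5    6    7    8    9   10
r[n]    0    4    8   12   16   20   24   28   32   36   40

40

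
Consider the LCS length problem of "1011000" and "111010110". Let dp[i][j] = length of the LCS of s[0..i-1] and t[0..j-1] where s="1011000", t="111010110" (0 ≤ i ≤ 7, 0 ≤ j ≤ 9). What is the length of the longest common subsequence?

   ''  1  1  1  0  1  0  1  1  0
''  0  0  0  0  0  0  0  0  0  0
 1  0  1  1  1  1  1  1  1  1  1
 0  0  1  1  1  2  2  2  2  2  2
 1  0  1  2  2  2  3  3  3  3  3
 1  0  1  2  3  3  3  3  4  4  4
 0  0  1  2  3  4  4  4  4  4  5
 0  0  1  2  3  4  4  5  5  5  5
 0  0  1  2  3  4  4  5  5  5  6

6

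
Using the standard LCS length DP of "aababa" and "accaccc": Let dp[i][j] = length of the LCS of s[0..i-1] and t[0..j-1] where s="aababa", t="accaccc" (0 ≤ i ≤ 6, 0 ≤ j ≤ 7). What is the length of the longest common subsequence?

2

   ''  a  c  c  a  c  c  c
''  0  0  0  0  0  0  0  0
 a  0  1  1  1  1  1  1  1
 a  0  1  1  1  2  2  2  2
 b  0  1  1  1  2  2  2  2
 a  0  1  1  1  2  2  2  2
 b  0  1  1  1  2  2  2  2
 a  0  1  1  1  2  2  2  2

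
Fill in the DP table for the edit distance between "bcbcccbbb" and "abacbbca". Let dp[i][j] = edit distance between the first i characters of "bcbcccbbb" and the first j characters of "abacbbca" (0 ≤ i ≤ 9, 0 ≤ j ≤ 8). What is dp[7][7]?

   ''  a  b  a  c  b  b  c  a
''  0  1  2  3  4  5  6  7  8
 b  1  1  1  2  3  4  5  6  7
 c  2  2  2  2  2  3  4  5  6
 b  3  3  2  3  3  2  3  4  5
 c  4  4  3  3  3  3  3  3  4
 c  5  5  4  4  3  4  4  3  4
 c  6  6  5  5  4  4  5  4  4
 b  7  7  6  6  5  4  4  5  5
 b  8  8  7  7  6  5  4  5  6
 b  9  9  8  8  7  6  5  5  6

5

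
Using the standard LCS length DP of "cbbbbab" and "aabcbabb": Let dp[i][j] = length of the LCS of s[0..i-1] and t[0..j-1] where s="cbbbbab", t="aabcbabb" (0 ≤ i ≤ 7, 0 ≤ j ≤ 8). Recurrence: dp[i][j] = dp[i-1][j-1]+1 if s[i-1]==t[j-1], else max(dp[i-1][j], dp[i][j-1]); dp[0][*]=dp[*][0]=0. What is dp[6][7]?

   ''  a  a  b  c  b  a  b  b
''  0  0  0  0  0  0  0  0  0
 c  0  0  0  0  1  1  1  1  1
 b  0  0  0  1  1  2  2  2  2
 b  0  0  0  1  1  2  2  3  3
 b  0  0  0  1  1  2  2  3  4
 b  0  0  0  1  1  2  2  3  4
 a  0  1  1  1  1  2  3  3  4
 b  0  1  1  2  2  2  3  4  4

3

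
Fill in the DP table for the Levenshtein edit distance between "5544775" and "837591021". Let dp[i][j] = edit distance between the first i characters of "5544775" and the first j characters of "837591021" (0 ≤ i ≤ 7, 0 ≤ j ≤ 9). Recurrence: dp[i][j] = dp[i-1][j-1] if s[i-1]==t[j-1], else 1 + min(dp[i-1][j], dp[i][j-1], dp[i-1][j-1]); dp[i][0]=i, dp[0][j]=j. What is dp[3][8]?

   ''  8  3  7  5  9  1  0  2  1
''  0  1  2  3  4  5  6  7  8  9
 5  1  1  2  3  3  4  5  6  7  8
 5  2  2  2  3  3  4  5  6  7  8
 4  3  3  3  3  4  4  5  6  7  8
 4  4  4  4  4  4  5  5  6  7  8
 7  5  5  5  4  5  5  6  6  7  8
 7  6  6  6  5  5  6  6  7  7  8
 5  7  7  7  6  5  6  7  7  8  8

7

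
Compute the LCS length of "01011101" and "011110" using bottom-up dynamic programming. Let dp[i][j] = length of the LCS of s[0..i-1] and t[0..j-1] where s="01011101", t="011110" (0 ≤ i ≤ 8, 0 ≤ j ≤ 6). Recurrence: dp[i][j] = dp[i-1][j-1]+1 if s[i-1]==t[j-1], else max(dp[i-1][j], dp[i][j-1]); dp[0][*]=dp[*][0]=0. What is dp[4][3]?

3

   ''  0  1  1  1  1  0
''  0  0  0  0  0  0  0
 0  0  1  1  1  1  1  1
 1  0  1  2  2  2  2  2
 0  0  1  2  2  2  2  3
 1  0  1  2  3  3  3  3
 1  0  1  2  3  4  4  4
 1  0  1  2  3  4  5  5
 0  0  1  2  3  4  5  6
 1  0  1  2  3  4  5  6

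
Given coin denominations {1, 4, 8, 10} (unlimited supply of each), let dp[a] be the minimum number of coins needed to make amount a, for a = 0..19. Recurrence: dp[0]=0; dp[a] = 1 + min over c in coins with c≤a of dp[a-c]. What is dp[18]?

 a  0  1  2  3  4  5  6  7  8  9 10 11 12 13 14 15 16 17 18 19
dp  0  1  2  3  1  2  3  4  1  2  1  2  2  3  2  3  2  3  2  3

2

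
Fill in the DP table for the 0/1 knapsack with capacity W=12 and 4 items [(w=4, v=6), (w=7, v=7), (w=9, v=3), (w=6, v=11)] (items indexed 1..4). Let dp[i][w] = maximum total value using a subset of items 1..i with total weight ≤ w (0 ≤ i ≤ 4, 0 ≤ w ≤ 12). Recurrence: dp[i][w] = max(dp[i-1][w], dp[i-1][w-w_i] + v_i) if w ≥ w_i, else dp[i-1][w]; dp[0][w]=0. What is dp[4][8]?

i\w   0   1   2   3   4   5   6   7   8   9  10  11  12
  0   0   0   0   0   0   0   0   0   0   0   0   0   0
  1   0   0   0   0   6   6   6   6   6   6   6   6   6
  2   0   0   0   0   6   6   6   7   7   7   7  13  13
  3   0   0   0   0   6   6   6   7   7   7   7  13  13
  4   0   0   0   0   6   6  11  11  11  11  17  17  17

11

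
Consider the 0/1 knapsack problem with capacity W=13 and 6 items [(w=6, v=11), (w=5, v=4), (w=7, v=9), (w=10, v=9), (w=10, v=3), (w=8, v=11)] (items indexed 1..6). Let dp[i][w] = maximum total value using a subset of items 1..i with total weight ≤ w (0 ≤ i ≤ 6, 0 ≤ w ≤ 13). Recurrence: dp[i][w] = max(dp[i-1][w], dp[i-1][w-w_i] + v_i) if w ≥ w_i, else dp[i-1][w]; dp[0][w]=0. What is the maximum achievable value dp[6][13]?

i\w   0   1   2   3   4   5   6   7   8   9  10  11  12  13
  0   0   0   0   0   0   0   0   0   0   0   0   0   0   0
  1   0   0   0   0   0   0  11  11  11  11  11  11  11  11
  2   0   0   0   0   0   4  11  11  11  11  11  15  15  15
  3   0   0   0   0   0   4  11  11  11  11  11  15  15  20
  4   0   0   0   0   0   4  11  11  11  11  11  15  15  20
  5   0   0   0   0   0   4  11  11  11  11  11  15  15  20
  6   0   0   0   0   0   4  11  11  11  11  11  15  15  20

20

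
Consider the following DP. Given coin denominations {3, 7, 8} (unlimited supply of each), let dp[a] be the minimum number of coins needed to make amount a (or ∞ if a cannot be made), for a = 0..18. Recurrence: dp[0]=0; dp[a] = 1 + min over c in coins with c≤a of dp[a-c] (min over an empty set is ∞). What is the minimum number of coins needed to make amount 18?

 a  0  1  2  3  4  5  6  7  8  9 10 11 12 13 14 15 16 17 18
dp  0  -  -  1  -  -  2  1  1  3  2  2  4  3  2  2  2  3  3
(- denotes ∞ / unreachable)

3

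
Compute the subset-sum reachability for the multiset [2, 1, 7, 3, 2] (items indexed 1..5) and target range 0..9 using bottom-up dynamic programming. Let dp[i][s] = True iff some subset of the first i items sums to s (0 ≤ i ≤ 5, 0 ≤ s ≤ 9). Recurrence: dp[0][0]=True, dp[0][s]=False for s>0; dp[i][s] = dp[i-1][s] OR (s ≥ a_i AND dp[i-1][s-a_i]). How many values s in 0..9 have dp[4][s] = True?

10

i\s   0   1   2   3   4   5   6   7   8   9
  0   T   F   F   F   F   F   F   F   F   F
  1   T   F   T   F   F   F   F   F   F   F
  2   T   T   T   T   F   F   F   F   F   F
  3   T   T   T   T   F   F   F   T   T   T
  4   T   T   T   T   T   T   T   T   T   T
  5   T   T   T   T   T   T   T   T   T   T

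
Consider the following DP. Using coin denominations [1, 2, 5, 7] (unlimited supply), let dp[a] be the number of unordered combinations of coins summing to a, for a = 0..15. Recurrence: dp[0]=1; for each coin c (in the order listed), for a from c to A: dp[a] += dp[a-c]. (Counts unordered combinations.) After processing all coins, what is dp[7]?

7

after  coin     0     1     2     3     4     5     6     7     8     9    10    11    12    13    14    15
          1     1     1     1     1     1     1     1     1     1     1     1     1     1     1     1     1
          2     1     1     2     2     3     3     4     4     5     5     6     6     7     7     8     8
          5     1     1     2     2     3     4     5     6     7     8    10    11    13    14    16    18
          7     1     1     2     2     3     4     5     7     8    10    12    14    17    19    23    26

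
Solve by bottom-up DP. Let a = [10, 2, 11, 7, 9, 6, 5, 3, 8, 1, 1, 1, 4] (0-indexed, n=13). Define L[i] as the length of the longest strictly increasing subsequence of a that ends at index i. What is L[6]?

2

   i    0    1    2    3    4    5    6    7    8    9   10   11   12
a[i]   10    2   11    7    9    6    5    3    8    1    1    1    4
L[i]    1    1    2    2    3    2    2    2    3    1    1    1    3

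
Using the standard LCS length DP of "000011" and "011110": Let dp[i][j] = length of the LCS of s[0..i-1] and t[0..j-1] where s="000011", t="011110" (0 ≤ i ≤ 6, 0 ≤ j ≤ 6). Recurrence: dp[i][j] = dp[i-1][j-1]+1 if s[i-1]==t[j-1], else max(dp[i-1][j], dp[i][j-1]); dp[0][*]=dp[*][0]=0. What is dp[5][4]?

   ''  0  1  1  1  1  0
''  0  0  0  0  0  0  0
 0  0  1  1  1  1  1  1
 0  0  1  1  1  1  1  2
 0  0  1  1  1  1  1  2
 0  0  1  1  1  1  1  2
 1  0  1  2  2  2  2  2
 1  0  1  2  3  3  3  3

2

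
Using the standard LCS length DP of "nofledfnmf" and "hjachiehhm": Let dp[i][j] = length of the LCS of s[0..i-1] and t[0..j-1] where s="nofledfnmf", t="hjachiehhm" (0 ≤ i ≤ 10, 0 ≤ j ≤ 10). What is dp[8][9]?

1

   ''  h  j  a  c  h  i  e  h  h  m
''  0  0  0  0  0  0  0  0  0  0  0
 n  0  0  0  0  0  0  0  0  0  0  0
 o  0  0  0  0  0  0  0  0  0  0  0
 f  0  0  0  0  0  0  0  0  0  0  0
 l  0  0  0  0  0  0  0  0  0  0  0
 e  0  0  0  0  0  0  0  1  1  1  1
 d  0  0  0  0  0  0  0  1  1  1  1
 f  0  0  0  0  0  0  0  1  1  1  1
 n  0  0  0  0  0  0  0  1  1  1  1
 m  0  0  0  0  0  0  0  1  1  1  2
 f  0  0  0  0  0  0  0  1  1  1  2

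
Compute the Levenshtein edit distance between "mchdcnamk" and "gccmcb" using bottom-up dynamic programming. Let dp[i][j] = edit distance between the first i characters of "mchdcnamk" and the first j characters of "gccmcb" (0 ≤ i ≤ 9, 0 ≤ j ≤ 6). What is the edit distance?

   ''  g  c  c  m  c  b
''  0  1  2  3  4  5  6
 m  1  1  2  3  3  4  5
 c  2  2  1  2  3  3  4
 h  3  3  2  2  3  4  4
 d  4  4  3  3  3  4  5
 c  5  5  4  3  4  3  4
 n  6  6  5  4  4  4  4
 a  7  7  6  5  5  5  5
 m  8  8  7  6  5  6  6
 k  9  9  8  7  6  6  7

7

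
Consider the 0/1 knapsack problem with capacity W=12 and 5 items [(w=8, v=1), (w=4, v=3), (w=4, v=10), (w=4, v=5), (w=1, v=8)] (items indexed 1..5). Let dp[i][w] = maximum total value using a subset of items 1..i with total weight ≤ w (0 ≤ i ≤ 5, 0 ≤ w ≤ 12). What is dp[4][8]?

i\w   0   1   2   3   4   5   6   7   8   9  10  11  12
  0   0   0   0   0   0   0   0   0   0   0   0   0   0
  1   0   0   0   0   0   0   0   0   1   1   1   1   1
  2   0   0   0   0   3   3   3   3   3   3   3   3   4
  3   0   0   0   0  10  10  10  10  13  13  13  13  13
  4   0   0   0   0  10  10  10  10  15  15  15  15  18
  5   0   8   8   8  10  18  18  18  18  23  23  23  23

15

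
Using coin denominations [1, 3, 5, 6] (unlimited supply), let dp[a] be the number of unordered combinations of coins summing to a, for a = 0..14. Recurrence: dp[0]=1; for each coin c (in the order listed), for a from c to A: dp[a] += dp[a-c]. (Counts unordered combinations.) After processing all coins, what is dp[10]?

9

after  coin     0     1     2     3     4     5     6     7     8     9    10    11    12    13    14
          1     1     1     1     1     1     1     1     1     1     1     1     1     1     1     1
          3     1     1     1     2     2     2     3     3     3     4     4     4     5     5     5
          5     1     1     1     2     2     3     4     4     5     6     7     8     9    10    11
          6     1     1     1     2     2     3     5     5     6     8     9    11    14    15    17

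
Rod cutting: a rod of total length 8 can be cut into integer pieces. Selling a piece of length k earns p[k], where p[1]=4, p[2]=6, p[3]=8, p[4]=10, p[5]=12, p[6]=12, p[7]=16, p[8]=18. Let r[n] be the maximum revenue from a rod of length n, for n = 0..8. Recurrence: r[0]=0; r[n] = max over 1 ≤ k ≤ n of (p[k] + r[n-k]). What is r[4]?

   n    0    1    2    3    4    5    6    7    8
r[n]    0    4    8   12   16   20   24   28   32

16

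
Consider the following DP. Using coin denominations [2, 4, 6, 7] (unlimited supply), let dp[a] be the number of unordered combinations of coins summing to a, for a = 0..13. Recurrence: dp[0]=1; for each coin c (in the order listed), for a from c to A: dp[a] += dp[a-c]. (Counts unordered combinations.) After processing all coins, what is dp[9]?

1

after  coin     0     1     2     3     4     5     6     7     8     9    10    11    12    13
          2     1     0     1     0     1     0     1     0     1     0     1     0     1     0
          4     1     0     1     0     2     0     2     0     3     0     3     0     4     0
          6     1     0     1     0     2     0     3     0     4     0     5     0     7     0
          7     1     0     1     0     2     0     3     1     4     1     5     2     7     3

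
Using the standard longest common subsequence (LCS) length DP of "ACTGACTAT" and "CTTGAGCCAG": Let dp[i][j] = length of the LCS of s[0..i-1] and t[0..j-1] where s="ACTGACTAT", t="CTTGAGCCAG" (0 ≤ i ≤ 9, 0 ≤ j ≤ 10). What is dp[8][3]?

   ''  C  T  T  G  A  G  C  C  A  G
''  0  0  0  0  0  0  0  0  0  0  0
 A  0  0  0  0  0  1  1  1  1  1  1
 C  0  1  1  1  1  1  1  2  2  2  2
 T  0  1  2  2  2  2  2  2  2  2  2
 G  0  1  2  2  3  3  3  3  3  3  3
 A  0  1  2  2  3  4  4  4  4  4  4
 C  0  1  2  2  3  4  4  5  5  5  5
 T  0  1  2  3  3  4  4  5  5  5  5
 A  0  1  2  3  3  4  4  5  5  6  6
 T  0  1  2  3  3  4  4  5  5  6  6

3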